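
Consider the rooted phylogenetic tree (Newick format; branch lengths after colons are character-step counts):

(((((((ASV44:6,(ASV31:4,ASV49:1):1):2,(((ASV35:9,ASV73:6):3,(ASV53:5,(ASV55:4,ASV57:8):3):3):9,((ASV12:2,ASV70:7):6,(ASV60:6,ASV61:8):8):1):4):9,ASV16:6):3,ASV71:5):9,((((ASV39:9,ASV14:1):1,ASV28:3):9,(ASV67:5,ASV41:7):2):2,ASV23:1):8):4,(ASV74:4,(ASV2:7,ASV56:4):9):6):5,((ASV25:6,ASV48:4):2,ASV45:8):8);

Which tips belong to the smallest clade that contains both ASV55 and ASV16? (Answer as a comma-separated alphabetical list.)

Tracing ASV55: it sits inside (ASV55,ASV57).
Tracing ASV16: it sits inside (((ASV44,(ASV31,ASV49)),(((ASV35,ASV73),(ASV53,(ASV55,ASV57))),((ASV12,ASV70),(ASV60,ASV61)))),ASV16).
The smallest clade enclosing both is (((ASV44,(ASV31,ASV49)),(((ASV35,ASV73),(ASV53,(ASV55,ASV57))),((ASV12,ASV70),(ASV60,ASV61)))),ASV16); the answer is its 13 terminal taxa in alphabetical order.

ASV12, ASV16, ASV31, ASV35, ASV44, ASV49, ASV53, ASV55, ASV57, ASV60, ASV61, ASV70, ASV73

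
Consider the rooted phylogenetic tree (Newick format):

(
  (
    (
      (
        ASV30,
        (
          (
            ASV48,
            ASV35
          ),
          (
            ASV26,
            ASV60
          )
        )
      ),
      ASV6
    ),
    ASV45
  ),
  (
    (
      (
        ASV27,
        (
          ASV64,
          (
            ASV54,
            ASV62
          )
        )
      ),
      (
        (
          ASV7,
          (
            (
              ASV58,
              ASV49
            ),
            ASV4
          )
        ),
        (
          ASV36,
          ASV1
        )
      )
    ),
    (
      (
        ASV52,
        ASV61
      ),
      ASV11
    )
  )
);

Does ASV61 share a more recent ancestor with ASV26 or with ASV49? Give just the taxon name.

The MRCA of ASV61 and ASV49 subtends (((ASV27,(ASV64,(ASV54,ASV62))),((ASV7,((ASV58,ASV49),ASV4)),(ASV36,ASV1))),((ASV52,ASV61),ASV11)) (13 taxa).
The MRCA of ASV61 and ASV26 is the root, subtending the entire tree (20 taxa).
The first is nested inside the second, so ASV61 shares a more recent common ancestor with ASV49.

ASV49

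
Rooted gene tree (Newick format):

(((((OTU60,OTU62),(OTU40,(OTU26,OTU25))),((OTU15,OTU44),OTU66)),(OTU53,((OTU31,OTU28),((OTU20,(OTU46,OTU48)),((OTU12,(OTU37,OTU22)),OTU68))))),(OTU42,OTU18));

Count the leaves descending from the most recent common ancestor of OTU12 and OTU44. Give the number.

The MRCA of OTU12 and OTU44 is the node subtending ((((OTU60,OTU62),(OTU40,(OTU26,OTU25))),((OTU15,OTU44),OTU66)),(OTU53,((OTU31,OTU28),((OTU20,(OTU46,OTU48)),((OTU12,(OTU37,OTU22)),OTU68))))).
That clade contains 18 terminal taxa: OTU12, OTU15, OTU20, OTU22, OTU25, OTU26, OTU28, OTU31, OTU37, OTU40, OTU44, OTU46, OTU48, OTU53, OTU60, OTU62, OTU66, OTU68.

18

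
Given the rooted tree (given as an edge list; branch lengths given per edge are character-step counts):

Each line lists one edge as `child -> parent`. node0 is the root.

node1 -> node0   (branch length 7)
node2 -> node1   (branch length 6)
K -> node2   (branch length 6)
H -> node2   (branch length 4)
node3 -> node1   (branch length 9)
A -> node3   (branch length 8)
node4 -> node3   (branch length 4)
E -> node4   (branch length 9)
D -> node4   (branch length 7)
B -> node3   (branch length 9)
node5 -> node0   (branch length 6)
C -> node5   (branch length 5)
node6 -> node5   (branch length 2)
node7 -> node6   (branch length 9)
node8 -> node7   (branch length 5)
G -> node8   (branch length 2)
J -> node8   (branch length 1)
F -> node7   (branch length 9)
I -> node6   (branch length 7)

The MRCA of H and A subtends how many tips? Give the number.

6

The MRCA of H and A is the node subtending ((K,H),(A,(E,D),B)).
That clade contains 6 terminal taxa: A, B, D, E, H, K.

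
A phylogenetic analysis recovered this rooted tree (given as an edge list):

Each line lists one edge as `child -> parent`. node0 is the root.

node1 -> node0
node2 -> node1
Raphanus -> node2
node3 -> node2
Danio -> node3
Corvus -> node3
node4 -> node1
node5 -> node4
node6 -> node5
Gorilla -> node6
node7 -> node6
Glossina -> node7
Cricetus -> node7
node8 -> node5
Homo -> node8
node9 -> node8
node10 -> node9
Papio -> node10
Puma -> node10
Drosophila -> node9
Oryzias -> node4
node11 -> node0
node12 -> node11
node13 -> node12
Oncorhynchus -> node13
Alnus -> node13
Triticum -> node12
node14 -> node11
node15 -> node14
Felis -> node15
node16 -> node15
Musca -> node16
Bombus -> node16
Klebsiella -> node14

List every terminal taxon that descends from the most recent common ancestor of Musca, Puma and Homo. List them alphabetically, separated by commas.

Tracing Musca: it sits inside (Musca,Bombus).
Tracing Puma: it sits inside (Papio,Puma).
Tracing Homo: it sits inside (Homo,((Papio,Puma),Drosophila)).
The smallest clade enclosing all 3 is the whole tree (their MRCA is the root), so the answer is all 18 tips in alphabetical order.

Alnus, Bombus, Corvus, Cricetus, Danio, Drosophila, Felis, Glossina, Gorilla, Homo, Klebsiella, Musca, Oncorhynchus, Oryzias, Papio, Puma, Raphanus, Triticum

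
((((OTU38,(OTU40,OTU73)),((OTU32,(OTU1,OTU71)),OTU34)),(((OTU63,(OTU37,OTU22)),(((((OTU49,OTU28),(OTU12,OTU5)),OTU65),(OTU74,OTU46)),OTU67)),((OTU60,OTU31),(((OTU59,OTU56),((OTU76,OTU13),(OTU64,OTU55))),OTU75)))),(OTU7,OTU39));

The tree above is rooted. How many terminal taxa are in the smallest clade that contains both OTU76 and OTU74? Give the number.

20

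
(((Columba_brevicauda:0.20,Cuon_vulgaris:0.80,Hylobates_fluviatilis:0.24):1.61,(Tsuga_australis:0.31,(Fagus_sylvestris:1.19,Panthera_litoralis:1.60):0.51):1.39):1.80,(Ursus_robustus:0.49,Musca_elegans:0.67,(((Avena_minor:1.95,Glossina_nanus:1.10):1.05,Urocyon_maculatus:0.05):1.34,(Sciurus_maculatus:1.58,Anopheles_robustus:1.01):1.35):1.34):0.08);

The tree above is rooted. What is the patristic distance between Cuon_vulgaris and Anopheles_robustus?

The path runs Cuon_vulgaris → … → MRCA → … → Anopheles_robustus; the MRCA is the root of the tree.
Branch lengths along that path: 0.80 + 1.61 + 1.80 + 0.08 + 1.34 + 1.35 + 1.01 = 7.99.

7.99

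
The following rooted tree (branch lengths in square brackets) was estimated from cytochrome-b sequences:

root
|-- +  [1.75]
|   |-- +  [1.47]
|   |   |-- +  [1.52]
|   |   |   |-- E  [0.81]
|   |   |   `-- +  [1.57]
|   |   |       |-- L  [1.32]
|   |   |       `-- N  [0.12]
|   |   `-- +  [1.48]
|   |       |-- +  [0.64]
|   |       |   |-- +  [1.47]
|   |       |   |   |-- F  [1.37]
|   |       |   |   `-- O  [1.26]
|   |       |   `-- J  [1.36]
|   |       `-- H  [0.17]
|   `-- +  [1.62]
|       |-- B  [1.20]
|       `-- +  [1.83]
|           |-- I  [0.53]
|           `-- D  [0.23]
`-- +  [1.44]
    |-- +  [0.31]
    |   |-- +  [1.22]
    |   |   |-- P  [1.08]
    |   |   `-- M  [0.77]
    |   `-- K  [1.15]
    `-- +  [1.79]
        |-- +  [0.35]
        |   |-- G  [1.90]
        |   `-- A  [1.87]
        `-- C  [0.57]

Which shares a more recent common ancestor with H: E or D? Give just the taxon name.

E

The MRCA of H and E subtends ((E,(L,N)),(((F,O),J),H)) (7 taxa).
The MRCA of H and D subtends (((E,(L,N)),(((F,O),J),H)),(B,(I,D))) (10 taxa).
The first is nested inside the second, so H shares a more recent common ancestor with E.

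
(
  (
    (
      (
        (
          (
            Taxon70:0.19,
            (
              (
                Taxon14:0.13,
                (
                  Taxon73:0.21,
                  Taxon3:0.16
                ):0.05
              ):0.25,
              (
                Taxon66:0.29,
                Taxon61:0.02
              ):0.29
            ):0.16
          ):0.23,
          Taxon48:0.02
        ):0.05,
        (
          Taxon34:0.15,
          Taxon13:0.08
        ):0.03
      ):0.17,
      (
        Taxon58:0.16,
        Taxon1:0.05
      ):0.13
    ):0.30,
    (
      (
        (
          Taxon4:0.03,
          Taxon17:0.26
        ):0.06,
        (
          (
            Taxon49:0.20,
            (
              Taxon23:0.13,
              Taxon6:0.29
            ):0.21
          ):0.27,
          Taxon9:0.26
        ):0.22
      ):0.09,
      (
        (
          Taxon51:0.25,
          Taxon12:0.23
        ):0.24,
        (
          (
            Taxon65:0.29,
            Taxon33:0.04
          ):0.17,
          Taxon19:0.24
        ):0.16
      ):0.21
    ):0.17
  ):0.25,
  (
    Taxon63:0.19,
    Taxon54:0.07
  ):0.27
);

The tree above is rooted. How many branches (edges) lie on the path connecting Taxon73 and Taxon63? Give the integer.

11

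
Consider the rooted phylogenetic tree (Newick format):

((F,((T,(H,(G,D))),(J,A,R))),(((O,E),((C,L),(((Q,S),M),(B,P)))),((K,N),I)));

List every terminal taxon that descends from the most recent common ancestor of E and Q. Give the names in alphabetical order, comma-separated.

B, C, E, L, M, O, P, Q, S

Tracing E: it sits inside (O,E).
Tracing Q: it sits inside (Q,S).
The smallest clade enclosing both is ((O,E),((C,L),(((Q,S),M),(B,P)))); the answer is its 9 terminal taxa in alphabetical order.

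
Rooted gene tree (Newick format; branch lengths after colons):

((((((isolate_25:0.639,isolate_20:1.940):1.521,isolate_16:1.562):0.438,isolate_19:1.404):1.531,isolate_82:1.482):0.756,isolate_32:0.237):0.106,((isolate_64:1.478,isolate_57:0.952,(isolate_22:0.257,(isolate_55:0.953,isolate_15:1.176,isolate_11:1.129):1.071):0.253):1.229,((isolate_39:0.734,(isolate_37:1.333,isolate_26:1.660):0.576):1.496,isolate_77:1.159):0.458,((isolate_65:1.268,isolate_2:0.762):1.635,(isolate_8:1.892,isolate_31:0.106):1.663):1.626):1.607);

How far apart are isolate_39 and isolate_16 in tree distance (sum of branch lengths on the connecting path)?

8.688

The path runs isolate_39 → … → MRCA → … → isolate_16; the MRCA is the root of the tree.
Branch lengths along that path: 0.734 + 1.496 + 0.458 + 1.607 + 0.106 + 0.756 + 1.531 + 0.438 + 1.562 = 8.688.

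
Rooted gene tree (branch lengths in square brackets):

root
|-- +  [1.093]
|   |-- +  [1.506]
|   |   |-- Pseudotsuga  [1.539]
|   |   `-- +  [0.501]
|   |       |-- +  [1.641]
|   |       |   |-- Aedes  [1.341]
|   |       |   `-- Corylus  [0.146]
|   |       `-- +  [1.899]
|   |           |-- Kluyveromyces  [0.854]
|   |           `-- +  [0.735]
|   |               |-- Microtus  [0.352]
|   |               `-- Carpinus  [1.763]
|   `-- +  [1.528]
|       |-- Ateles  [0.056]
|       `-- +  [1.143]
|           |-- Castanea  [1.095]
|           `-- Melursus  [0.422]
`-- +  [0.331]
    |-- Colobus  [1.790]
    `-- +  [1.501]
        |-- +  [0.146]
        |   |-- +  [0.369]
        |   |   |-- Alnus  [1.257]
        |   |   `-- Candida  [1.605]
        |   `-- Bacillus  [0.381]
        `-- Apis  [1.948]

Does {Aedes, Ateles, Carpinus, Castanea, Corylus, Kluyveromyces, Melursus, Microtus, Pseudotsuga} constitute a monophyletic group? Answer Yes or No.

The most recent common ancestor of these taxa subtends ((Pseudotsuga,((Aedes,Corylus),(Kluyveromyces,(Microtus,Carpinus)))),(Ateles,(Castanea,Melursus))).
That clade has exactly 9 tips — every listed taxon and nothing else — so the group is monophyletic.

Yes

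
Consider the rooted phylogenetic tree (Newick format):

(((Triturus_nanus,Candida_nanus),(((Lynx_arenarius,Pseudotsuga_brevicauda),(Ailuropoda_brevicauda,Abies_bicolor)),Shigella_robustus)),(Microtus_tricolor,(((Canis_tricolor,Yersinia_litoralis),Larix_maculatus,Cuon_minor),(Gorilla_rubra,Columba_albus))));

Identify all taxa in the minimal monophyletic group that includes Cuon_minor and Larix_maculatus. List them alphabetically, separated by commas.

Tracing Cuon_minor: it sits inside ((Canis_tricolor,Yersinia_litoralis),Larix_maculatus,Cuon_minor).
Tracing Larix_maculatus: it sits inside ((Canis_tricolor,Yersinia_litoralis),Larix_maculatus,Cuon_minor).
The smallest clade enclosing both is ((Canis_tricolor,Yersinia_litoralis),Larix_maculatus,Cuon_minor); the answer is its 4 terminal taxa in alphabetical order.

Canis_tricolor, Cuon_minor, Larix_maculatus, Yersinia_litoralis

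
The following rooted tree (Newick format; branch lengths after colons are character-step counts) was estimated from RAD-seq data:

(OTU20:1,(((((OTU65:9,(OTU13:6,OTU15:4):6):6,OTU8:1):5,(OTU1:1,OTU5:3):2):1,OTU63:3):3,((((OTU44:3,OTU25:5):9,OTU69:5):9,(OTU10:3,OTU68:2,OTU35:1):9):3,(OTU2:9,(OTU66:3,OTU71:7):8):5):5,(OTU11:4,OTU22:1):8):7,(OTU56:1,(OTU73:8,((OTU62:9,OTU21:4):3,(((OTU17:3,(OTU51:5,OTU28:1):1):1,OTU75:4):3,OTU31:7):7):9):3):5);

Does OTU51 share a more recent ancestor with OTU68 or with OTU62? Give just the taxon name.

OTU62

The MRCA of OTU51 and OTU62 subtends ((OTU62,OTU21),(((OTU17,(OTU51,OTU28)),OTU75),OTU31)) (7 taxa).
The MRCA of OTU51 and OTU68 is the root, subtending the entire tree (28 taxa).
The first is nested inside the second, so OTU51 shares a more recent common ancestor with OTU62.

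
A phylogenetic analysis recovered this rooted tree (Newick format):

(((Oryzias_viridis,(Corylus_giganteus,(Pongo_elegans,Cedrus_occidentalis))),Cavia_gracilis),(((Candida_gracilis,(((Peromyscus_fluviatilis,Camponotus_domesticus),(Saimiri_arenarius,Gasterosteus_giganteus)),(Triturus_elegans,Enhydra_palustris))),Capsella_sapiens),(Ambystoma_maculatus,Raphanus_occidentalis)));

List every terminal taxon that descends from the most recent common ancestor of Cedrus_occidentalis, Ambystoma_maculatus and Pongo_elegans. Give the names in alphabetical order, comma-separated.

Tracing Cedrus_occidentalis: it sits inside (Pongo_elegans,Cedrus_occidentalis).
Tracing Ambystoma_maculatus: it sits inside (Ambystoma_maculatus,Raphanus_occidentalis).
Tracing Pongo_elegans: it sits inside (Pongo_elegans,Cedrus_occidentalis).
The smallest clade enclosing all 3 is the whole tree (their MRCA is the root), so the answer is all 15 tips in alphabetical order.

Ambystoma_maculatus, Camponotus_domesticus, Candida_gracilis, Capsella_sapiens, Cavia_gracilis, Cedrus_occidentalis, Corylus_giganteus, Enhydra_palustris, Gasterosteus_giganteus, Oryzias_viridis, Peromyscus_fluviatilis, Pongo_elegans, Raphanus_occidentalis, Saimiri_arenarius, Triturus_elegans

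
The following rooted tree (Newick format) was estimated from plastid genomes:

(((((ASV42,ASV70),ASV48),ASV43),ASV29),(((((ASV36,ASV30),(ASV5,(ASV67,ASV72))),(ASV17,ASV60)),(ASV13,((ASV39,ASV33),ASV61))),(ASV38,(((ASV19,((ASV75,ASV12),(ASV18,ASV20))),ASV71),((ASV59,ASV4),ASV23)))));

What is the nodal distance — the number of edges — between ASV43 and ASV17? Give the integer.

The MRCA of ASV43 and ASV17 is the root of the tree.
From ASV43 up to that node: 3 branches. From ASV17 up to the same node: 5 branches. Total: 3 + 5 = 8.

8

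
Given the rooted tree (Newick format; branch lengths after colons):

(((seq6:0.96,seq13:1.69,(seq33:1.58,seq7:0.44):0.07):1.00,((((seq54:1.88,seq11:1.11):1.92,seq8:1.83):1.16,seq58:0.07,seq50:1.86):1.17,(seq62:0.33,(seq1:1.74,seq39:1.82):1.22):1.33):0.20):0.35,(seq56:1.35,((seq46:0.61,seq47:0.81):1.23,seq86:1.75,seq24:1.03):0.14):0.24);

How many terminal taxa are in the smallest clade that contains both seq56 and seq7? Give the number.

The MRCA of seq56 and seq7 is the root, so the clade is the entire tree.
That clade contains 17 terminal taxa: seq1, seq11, seq13, seq24, seq33, seq39, seq46, seq47, seq50, seq54, seq56, seq58, seq6, seq62, seq7, seq8, seq86.

17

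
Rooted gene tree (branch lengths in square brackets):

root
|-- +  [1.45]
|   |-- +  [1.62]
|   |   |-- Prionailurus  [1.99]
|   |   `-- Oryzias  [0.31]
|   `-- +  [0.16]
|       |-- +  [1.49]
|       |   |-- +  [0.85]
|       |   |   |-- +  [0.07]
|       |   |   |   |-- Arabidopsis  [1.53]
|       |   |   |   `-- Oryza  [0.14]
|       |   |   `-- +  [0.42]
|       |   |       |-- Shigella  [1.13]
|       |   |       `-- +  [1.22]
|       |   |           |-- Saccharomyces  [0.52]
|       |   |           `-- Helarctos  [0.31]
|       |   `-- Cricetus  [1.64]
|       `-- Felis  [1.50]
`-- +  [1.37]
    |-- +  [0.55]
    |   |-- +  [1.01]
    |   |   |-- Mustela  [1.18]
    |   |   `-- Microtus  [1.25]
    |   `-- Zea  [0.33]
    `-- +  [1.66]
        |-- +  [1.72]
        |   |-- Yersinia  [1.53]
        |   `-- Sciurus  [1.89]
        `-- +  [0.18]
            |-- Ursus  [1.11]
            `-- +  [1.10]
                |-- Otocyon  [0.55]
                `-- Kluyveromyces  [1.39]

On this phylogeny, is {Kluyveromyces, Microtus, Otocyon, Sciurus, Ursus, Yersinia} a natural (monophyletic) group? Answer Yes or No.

No

The MRCA of the listed taxa subtends (((Mustela,Microtus),Zea),((Yersinia,Sciurus),(Ursus,(Otocyon,Kluyveromyces)))).
That clade also contains Mustela, Zea, which are not in the proposed group, so the group is not monophyletic.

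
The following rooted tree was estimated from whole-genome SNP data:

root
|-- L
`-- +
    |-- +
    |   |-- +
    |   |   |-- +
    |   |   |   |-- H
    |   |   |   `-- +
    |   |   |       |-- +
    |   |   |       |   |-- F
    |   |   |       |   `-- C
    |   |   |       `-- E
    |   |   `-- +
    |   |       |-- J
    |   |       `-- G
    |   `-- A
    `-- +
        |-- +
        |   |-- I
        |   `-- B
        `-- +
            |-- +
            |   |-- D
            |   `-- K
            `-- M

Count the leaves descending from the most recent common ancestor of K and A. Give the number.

The MRCA of K and A is the node subtending ((((H,((F,C),E)),(J,G)),A),((I,B),((D,K),M))).
That clade contains 12 terminal taxa: A, B, C, D, E, F, G, H, I, J, K, M.

12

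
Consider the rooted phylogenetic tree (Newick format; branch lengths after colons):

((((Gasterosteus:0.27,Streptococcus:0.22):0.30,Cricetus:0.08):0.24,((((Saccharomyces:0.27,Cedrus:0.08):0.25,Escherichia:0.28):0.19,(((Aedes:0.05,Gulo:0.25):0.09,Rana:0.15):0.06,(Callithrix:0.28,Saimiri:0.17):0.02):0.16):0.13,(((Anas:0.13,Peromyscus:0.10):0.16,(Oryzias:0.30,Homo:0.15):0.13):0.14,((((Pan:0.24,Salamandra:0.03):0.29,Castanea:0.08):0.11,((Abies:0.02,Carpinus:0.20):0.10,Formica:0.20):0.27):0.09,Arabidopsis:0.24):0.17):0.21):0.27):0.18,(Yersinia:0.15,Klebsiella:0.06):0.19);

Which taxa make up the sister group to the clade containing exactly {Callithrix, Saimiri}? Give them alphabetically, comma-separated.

Aedes, Gulo, Rana

The clade containing exactly {Callithrix, Saimiri} attaches to the tree at the node subtending (((Aedes,Gulo),Rana),(Callithrix,Saimiri)).
The other lineage descending from that same node — the sister group — is ((Aedes,Gulo),Rana); its 3 tips in alphabetical order are the answer.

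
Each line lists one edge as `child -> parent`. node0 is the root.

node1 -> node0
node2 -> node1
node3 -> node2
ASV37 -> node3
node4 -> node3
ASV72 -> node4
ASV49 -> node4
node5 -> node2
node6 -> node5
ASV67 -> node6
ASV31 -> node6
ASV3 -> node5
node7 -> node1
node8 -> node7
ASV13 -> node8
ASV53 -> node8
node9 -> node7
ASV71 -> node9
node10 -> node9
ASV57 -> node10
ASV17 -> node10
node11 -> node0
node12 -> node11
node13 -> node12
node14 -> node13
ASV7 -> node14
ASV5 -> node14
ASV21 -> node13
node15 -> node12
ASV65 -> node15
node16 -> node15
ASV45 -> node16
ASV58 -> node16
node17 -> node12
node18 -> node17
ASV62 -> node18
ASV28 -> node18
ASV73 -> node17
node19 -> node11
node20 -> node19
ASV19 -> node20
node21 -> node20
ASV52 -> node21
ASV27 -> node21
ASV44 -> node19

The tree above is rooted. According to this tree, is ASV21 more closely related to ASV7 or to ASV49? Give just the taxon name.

ASV7

The MRCA of ASV21 and ASV7 subtends ((ASV7,ASV5),ASV21) (3 taxa).
The MRCA of ASV21 and ASV49 is the root, subtending the entire tree (24 taxa).
The first is nested inside the second, so ASV21 shares a more recent common ancestor with ASV7.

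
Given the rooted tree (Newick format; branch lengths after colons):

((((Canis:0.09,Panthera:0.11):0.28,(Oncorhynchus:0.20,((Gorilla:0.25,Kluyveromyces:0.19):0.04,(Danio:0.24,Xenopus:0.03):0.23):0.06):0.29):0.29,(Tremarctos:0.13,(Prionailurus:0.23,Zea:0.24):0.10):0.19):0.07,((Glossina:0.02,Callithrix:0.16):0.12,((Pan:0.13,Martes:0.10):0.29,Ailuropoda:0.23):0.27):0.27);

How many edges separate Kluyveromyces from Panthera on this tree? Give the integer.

6

The MRCA of Kluyveromyces and Panthera is the node subtending ((Canis,Panthera),(Oncorhynchus,((Gorilla,Kluyveromyces),(Danio,Xenopus)))).
From Kluyveromyces up to that node: 4 branches. From Panthera up to the same node: 2 branches. Total: 4 + 2 = 6.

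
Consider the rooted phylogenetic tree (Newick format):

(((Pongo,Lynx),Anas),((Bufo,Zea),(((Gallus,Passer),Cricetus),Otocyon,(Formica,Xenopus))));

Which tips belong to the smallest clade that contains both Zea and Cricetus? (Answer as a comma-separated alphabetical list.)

Tracing Zea: it sits inside (Bufo,Zea).
Tracing Cricetus: it sits inside ((Gallus,Passer),Cricetus).
The smallest clade enclosing both is ((Bufo,Zea),(((Gallus,Passer),Cricetus),Otocyon,(Formica,Xenopus))); the answer is its 8 terminal taxa in alphabetical order.

Bufo, Cricetus, Formica, Gallus, Otocyon, Passer, Xenopus, Zea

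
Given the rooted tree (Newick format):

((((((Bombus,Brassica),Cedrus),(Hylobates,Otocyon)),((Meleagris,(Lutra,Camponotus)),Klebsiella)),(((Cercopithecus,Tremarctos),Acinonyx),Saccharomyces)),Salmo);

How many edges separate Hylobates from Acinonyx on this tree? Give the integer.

7

The MRCA of Hylobates and Acinonyx is the node subtending (((((Bombus,Brassica),Cedrus),(Hylobates,Otocyon)),((Meleagris,(Lutra,Camponotus)),Klebsiella)),(((Cercopithecus,Tremarctos),Acinonyx),Saccharomyces)).
From Hylobates up to that node: 4 branches. From Acinonyx up to the same node: 3 branches. Total: 4 + 3 = 7.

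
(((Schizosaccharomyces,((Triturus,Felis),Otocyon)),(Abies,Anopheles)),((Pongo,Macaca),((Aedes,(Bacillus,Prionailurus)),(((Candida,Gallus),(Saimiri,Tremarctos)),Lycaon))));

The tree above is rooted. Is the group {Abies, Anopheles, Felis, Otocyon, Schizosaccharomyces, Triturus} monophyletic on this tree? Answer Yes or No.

Yes

The most recent common ancestor of these taxa subtends ((Schizosaccharomyces,((Triturus,Felis),Otocyon)),(Abies,Anopheles)).
That clade has exactly 6 tips — every listed taxon and nothing else — so the group is monophyletic.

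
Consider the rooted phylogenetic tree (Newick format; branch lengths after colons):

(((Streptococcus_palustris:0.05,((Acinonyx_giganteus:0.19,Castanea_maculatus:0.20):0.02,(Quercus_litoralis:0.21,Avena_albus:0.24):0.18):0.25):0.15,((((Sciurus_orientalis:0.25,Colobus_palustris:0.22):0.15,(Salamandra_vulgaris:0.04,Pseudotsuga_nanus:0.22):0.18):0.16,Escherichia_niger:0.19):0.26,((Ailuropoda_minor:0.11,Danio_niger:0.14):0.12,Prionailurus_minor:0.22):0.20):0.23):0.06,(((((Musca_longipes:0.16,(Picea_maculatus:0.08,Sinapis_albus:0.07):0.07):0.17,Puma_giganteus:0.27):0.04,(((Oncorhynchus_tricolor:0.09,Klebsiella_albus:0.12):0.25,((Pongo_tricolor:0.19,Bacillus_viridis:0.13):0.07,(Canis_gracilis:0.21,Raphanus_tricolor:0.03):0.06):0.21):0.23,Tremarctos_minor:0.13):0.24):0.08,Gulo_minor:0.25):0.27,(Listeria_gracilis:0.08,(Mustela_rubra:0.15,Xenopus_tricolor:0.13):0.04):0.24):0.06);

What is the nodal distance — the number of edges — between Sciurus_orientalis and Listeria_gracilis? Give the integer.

9

The MRCA of Sciurus_orientalis and Listeria_gracilis is the root of the tree.
From Sciurus_orientalis up to that node: 6 branches. From Listeria_gracilis up to the same node: 3 branches. Total: 6 + 3 = 9.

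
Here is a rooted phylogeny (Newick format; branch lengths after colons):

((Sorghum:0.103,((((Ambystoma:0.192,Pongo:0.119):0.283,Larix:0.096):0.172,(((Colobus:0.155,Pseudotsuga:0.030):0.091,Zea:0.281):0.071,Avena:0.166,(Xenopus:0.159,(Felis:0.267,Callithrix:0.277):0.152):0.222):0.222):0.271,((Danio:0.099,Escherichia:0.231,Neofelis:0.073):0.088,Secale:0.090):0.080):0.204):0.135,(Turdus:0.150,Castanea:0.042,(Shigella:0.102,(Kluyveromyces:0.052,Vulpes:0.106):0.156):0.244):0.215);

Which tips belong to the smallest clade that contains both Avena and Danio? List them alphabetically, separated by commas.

Ambystoma, Avena, Callithrix, Colobus, Danio, Escherichia, Felis, Larix, Neofelis, Pongo, Pseudotsuga, Secale, Xenopus, Zea

Tracing Avena: it sits inside (((Colobus,Pseudotsuga),Zea),Avena,(Xenopus,(Felis,Callithrix))).
Tracing Danio: it sits inside (Danio,Escherichia,Neofelis).
The smallest clade enclosing both is ((((Ambystoma,Pongo),Larix),(((Colobus,Pseudotsuga),Zea),Avena,(Xenopus,(Felis,Callithrix)))),((Danio,Escherichia,Neofelis),Secale)); the answer is its 14 terminal taxa in alphabetical order.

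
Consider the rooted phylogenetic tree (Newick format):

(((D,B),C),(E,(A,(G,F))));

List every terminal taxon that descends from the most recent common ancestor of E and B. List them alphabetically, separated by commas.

Tracing E: it sits inside (E,(A,(G,F))).
Tracing B: it sits inside (D,B).
The smallest clade enclosing both is the whole tree (their MRCA is the root), so the answer is all 7 tips in alphabetical order.

A, B, C, D, E, F, G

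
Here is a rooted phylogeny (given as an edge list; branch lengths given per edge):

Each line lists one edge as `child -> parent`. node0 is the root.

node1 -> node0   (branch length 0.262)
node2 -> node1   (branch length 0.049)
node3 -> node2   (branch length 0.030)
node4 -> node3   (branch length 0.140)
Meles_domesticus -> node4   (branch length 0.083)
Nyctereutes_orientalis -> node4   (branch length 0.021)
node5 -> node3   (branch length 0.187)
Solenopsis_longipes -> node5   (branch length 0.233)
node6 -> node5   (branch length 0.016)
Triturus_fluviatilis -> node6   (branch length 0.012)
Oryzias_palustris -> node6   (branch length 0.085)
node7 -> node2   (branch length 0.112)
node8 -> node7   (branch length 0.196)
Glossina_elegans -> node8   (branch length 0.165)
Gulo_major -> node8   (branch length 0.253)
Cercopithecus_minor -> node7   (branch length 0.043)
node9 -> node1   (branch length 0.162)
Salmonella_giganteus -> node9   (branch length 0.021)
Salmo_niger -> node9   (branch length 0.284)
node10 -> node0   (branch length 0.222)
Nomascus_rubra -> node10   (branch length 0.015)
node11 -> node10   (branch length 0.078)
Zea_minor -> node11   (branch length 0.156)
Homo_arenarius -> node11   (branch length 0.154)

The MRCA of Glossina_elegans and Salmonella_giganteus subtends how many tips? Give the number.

The MRCA of Glossina_elegans and Salmonella_giganteus is the node subtending ((((Meles_domesticus,Nyctereutes_orientalis),(Solenopsis_longipes,(Triturus_fluviatilis,Oryzias_palustris))),((Glossina_elegans,Gulo_major),Cercopithecus_minor)),(Salmonella_giganteus,Salmo_niger)).
That clade contains 10 terminal taxa: Cercopithecus_minor, Glossina_elegans, Gulo_major, Meles_domesticus, Nyctereutes_orientalis, Oryzias_palustris, Salmo_niger, Salmonella_giganteus, Solenopsis_longipes, Triturus_fluviatilis.

10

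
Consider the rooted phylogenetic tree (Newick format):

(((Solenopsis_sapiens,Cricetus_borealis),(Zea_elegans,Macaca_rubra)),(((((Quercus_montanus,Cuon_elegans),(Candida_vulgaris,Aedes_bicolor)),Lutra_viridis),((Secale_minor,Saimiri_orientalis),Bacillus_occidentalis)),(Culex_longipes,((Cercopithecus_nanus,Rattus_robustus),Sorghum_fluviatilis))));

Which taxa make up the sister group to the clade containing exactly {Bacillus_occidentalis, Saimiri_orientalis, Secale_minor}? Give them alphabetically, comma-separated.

Aedes_bicolor, Candida_vulgaris, Cuon_elegans, Lutra_viridis, Quercus_montanus

The clade containing exactly {Bacillus_occidentalis, Saimiri_orientalis, Secale_minor} attaches to the tree at the node subtending ((((Quercus_montanus,Cuon_elegans),(Candida_vulgaris,Aedes_bicolor)),Lutra_viridis),((Secale_minor,Saimiri_orientalis),Bacillus_occidentalis)).
The other lineage descending from that same node — the sister group — is (((Quercus_montanus,Cuon_elegans),(Candida_vulgaris,Aedes_bicolor)),Lutra_viridis); its 5 tips in alphabetical order are the answer.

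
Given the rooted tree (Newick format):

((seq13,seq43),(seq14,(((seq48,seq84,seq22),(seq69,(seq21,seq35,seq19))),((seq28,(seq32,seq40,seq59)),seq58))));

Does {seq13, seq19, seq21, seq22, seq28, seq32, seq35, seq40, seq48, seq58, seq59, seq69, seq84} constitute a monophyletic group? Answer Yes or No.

The MRCA of the listed taxa is the root, so the smallest clade containing them is the whole tree.
That clade also contains seq14, seq43, which are not in the proposed group, so the group is not monophyletic.

No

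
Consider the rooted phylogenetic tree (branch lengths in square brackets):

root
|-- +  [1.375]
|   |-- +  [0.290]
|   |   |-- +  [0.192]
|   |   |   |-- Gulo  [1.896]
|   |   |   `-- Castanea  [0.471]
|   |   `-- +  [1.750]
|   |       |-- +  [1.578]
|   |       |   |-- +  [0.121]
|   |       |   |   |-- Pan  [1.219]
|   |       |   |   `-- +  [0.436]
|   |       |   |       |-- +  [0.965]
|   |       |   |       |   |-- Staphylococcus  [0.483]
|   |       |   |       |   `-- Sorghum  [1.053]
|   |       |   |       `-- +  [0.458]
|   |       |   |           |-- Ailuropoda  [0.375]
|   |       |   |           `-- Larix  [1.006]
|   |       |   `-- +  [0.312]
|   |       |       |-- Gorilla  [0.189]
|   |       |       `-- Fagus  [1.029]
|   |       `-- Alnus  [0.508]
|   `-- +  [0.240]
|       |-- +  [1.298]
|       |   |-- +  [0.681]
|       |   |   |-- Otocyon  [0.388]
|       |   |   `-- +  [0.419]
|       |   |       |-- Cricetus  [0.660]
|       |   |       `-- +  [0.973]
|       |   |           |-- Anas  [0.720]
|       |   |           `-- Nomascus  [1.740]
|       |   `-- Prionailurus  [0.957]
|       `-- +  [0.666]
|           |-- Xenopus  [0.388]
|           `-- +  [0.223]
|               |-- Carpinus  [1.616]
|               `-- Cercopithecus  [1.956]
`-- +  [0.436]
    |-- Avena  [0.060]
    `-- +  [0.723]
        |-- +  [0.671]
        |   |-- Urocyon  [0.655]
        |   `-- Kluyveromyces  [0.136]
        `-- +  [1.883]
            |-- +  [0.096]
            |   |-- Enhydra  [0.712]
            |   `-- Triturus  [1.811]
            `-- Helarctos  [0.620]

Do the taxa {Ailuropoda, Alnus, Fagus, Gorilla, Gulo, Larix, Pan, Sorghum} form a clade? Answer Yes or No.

No

The MRCA of the listed taxa subtends ((Gulo,Castanea),(((Pan,((Staphylococcus,Sorghum),(Ailuropoda,Larix))),(Gorilla,Fagus)),Alnus)).
That clade also contains Castanea, Staphylococcus, which are not in the proposed group, so the group is not monophyletic.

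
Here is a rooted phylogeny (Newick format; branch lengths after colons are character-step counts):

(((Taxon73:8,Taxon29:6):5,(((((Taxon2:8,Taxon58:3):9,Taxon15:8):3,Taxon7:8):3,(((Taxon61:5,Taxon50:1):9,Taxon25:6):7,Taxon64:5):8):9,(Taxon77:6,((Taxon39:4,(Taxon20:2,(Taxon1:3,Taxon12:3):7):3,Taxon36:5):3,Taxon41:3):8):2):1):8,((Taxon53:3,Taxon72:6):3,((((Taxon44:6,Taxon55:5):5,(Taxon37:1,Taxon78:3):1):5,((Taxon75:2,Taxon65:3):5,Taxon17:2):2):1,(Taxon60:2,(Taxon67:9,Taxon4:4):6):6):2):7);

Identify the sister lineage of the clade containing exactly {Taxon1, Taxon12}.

Taxon20

The clade containing exactly {Taxon1, Taxon12} attaches to the tree at the node subtending (Taxon20,(Taxon1,Taxon12)).
The other lineage descending from that same node — the sister group — is the single tip Taxon20.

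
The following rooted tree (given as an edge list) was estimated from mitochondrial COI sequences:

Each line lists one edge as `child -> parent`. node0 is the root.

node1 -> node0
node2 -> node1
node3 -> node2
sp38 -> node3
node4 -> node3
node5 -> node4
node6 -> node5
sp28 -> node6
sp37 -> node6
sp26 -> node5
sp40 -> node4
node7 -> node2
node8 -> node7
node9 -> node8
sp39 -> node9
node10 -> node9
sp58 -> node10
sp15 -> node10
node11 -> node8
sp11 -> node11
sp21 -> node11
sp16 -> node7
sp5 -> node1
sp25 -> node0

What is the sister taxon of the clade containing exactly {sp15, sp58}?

sp39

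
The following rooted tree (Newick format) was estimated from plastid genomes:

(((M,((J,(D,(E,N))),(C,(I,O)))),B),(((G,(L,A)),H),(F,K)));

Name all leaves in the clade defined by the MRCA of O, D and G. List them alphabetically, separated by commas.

A, B, C, D, E, F, G, H, I, J, K, L, M, N, O

Tracing O: it sits inside (I,O).
Tracing D: it sits inside (D,(E,N)).
Tracing G: it sits inside (G,(L,A)).
The smallest clade enclosing all 3 is the whole tree (their MRCA is the root), so the answer is all 15 tips in alphabetical order.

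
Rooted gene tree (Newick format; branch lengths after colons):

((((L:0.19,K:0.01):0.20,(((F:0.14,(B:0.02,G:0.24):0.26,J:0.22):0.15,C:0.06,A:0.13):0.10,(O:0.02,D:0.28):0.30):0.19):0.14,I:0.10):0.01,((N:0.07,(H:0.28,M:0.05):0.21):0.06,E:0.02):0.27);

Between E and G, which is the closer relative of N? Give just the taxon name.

The MRCA of N and E subtends ((N,(H,M)),E) (4 taxa).
The MRCA of N and G is the root, subtending the entire tree (15 taxa).
The first is nested inside the second, so N shares a more recent common ancestor with E.

E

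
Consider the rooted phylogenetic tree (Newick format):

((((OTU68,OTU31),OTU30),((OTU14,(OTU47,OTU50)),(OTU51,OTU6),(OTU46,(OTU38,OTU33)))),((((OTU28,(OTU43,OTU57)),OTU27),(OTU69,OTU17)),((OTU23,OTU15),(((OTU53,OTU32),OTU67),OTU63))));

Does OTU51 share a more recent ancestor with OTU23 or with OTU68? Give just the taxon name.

The MRCA of OTU51 and OTU68 subtends (((OTU68,OTU31),OTU30),((OTU14,(OTU47,OTU50)),(OTU51,OTU6),(OTU46,(OTU38,OTU33)))) (11 taxa).
The MRCA of OTU51 and OTU23 is the root, subtending the entire tree (23 taxa).
The first is nested inside the second, so OTU51 shares a more recent common ancestor with OTU68.

OTU68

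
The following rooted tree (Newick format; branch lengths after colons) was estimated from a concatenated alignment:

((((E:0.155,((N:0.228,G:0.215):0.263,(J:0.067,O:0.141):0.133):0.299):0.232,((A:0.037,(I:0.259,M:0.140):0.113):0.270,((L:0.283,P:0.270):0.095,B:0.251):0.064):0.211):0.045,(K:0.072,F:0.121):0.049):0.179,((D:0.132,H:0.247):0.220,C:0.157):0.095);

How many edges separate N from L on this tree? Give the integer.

The MRCA of N and L is the node subtending ((E,((N,G),(J,O))),((A,(I,M)),((L,P),B))).
From N up to that node: 4 branches. From L up to the same node: 4 branches. Total: 4 + 4 = 8.

8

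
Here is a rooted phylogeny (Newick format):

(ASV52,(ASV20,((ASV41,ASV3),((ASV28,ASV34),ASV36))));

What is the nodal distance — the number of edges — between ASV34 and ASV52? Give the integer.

6

The MRCA of ASV34 and ASV52 is the root of the tree.
From ASV34 up to that node: 5 branches. From ASV52 up to the same node: 1 branch. Total: 5 + 1 = 6.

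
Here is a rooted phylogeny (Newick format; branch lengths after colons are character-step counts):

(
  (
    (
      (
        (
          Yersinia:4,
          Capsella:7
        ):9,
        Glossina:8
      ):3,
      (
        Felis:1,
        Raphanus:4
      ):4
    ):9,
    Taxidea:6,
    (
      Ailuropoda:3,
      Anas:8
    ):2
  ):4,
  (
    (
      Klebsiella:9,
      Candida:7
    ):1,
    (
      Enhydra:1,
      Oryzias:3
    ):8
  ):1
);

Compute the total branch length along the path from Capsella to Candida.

41

The path runs Capsella → … → MRCA → … → Candida; the MRCA is the root of the tree.
Branch lengths along that path: 7 + 9 + 3 + 9 + 4 + 1 + 1 + 7 = 41.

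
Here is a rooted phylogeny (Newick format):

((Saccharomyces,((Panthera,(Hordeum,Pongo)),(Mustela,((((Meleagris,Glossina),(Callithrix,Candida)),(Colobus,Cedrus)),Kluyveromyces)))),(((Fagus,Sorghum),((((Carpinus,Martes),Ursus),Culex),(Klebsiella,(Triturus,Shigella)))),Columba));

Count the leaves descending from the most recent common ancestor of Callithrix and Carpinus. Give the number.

The MRCA of Callithrix and Carpinus is the root, so the clade is the entire tree.
That clade contains 22 terminal taxa: Callithrix, Candida, Carpinus, Cedrus, Colobus, Columba, Culex, Fagus, Glossina, Hordeum, Klebsiella, Kluyveromyces, Martes, Meleagris, Mustela, Panthera, Pongo, Saccharomyces, Shigella, Sorghum, Triturus, Ursus.

22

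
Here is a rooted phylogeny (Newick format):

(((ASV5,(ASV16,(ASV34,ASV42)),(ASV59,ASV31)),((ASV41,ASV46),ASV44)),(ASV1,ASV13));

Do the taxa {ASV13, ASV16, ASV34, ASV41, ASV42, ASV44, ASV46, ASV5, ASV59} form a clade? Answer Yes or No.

No

The MRCA of the listed taxa is the root, so the smallest clade containing them is the whole tree.
That clade also contains ASV1, ASV31, which are not in the proposed group, so the group is not monophyletic.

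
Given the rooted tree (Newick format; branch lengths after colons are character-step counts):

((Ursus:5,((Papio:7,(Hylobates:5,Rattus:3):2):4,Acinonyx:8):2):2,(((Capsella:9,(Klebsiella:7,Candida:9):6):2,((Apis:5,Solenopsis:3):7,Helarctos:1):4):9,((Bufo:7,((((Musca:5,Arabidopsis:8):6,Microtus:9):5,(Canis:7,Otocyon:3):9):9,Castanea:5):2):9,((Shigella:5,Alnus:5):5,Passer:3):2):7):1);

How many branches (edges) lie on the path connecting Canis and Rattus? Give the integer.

The MRCA of Canis and Rattus is the root of the tree.
From Canis up to that node: 7 branches. From Rattus up to the same node: 5 branches. Total: 7 + 5 = 12.

12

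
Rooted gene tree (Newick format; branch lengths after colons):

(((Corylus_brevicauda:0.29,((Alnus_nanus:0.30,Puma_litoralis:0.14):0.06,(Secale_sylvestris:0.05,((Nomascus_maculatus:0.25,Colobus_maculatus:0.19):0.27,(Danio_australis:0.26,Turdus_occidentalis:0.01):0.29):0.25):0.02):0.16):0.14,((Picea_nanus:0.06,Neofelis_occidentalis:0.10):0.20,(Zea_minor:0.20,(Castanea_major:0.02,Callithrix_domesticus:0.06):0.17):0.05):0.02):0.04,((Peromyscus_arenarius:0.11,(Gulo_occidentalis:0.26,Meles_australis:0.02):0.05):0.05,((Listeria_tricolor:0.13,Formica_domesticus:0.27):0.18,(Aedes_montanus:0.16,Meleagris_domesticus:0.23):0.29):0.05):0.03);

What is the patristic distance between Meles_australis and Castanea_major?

The path runs Meles_australis → … → MRCA → … → Castanea_major; the MRCA is the root of the tree.
Branch lengths along that path: 0.02 + 0.05 + 0.05 + 0.03 + 0.04 + 0.02 + 0.05 + 0.17 + 0.02 = 0.45.

0.45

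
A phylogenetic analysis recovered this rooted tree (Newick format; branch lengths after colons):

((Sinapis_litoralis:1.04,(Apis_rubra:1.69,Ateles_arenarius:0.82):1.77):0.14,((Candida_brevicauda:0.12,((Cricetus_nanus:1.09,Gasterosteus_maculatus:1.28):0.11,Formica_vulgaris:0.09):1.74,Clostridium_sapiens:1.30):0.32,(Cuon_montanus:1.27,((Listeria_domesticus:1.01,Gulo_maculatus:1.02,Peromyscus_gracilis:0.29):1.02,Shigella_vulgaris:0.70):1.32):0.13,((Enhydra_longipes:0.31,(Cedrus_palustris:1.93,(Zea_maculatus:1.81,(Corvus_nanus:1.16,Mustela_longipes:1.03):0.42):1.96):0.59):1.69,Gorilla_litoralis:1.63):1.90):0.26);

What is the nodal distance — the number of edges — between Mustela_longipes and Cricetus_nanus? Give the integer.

10

The MRCA of Mustela_longipes and Cricetus_nanus is the node subtending ((Candida_brevicauda,((Cricetus_nanus,Gasterosteus_maculatus),Formica_vulgaris),Clostridium_sapiens),(Cuon_montanus,((Listeria_domesticus,Gulo_maculatus,Peromyscus_gracilis),Shigella_vulgaris)),((Enhydra_longipes,(Cedrus_palustris,(Zea_maculatus,(Corvus_nanus,Mustela_longipes)))),Gorilla_litoralis)).
From Mustela_longipes up to that node: 6 branches. From Cricetus_nanus up to the same node: 4 branches. Total: 6 + 4 = 10.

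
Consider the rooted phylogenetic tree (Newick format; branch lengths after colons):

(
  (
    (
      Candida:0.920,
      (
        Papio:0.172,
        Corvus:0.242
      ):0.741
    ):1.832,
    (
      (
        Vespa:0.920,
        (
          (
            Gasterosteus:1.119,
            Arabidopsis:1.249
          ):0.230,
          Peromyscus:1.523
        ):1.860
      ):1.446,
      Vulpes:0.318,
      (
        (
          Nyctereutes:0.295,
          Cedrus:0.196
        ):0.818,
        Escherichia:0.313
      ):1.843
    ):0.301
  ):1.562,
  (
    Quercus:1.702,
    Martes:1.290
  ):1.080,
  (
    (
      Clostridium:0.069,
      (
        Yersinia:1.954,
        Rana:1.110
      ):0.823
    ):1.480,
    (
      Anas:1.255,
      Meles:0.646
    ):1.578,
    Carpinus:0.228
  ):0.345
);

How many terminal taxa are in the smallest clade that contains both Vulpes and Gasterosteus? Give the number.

8

The MRCA of Vulpes and Gasterosteus is the node subtending ((Vespa,((Gasterosteus,Arabidopsis),Peromyscus)),Vulpes,((Nyctereutes,Cedrus),Escherichia)).
That clade contains 8 terminal taxa: Arabidopsis, Cedrus, Escherichia, Gasterosteus, Nyctereutes, Peromyscus, Vespa, Vulpes.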